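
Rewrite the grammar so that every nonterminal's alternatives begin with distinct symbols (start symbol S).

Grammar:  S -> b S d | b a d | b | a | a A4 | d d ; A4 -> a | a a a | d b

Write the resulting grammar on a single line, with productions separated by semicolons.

S -> d d | b S' | a S''; A4 -> d b | a A4'; S' -> S d | a d | epsilon; S'' -> epsilon | A4; A4' -> epsilon | a a

S has alternatives sharing prefix 'b': factor to S → b S' with S' → S d | a d | ε.
S has alternatives sharing prefix 'a': factor to S → a S'' with S'' → ε | A4.
A4 has alternatives sharing prefix 'a': factor to A4 → a A4' with A4' → ε | a a.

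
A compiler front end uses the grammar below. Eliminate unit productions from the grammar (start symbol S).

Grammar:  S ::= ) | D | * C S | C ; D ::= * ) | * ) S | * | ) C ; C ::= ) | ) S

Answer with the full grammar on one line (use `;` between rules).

Unit pairs: S ⇒* {C, D}.
For every A with A ⇒* B via unit rules, add B's non-unit alternatives to A; then delete every rule of the form X → Y.

S ::= * ) | * ) S | * | ) C | ) | ) S | * C S; D ::= * ) | * ) S | * | ) C; C ::= ) | ) S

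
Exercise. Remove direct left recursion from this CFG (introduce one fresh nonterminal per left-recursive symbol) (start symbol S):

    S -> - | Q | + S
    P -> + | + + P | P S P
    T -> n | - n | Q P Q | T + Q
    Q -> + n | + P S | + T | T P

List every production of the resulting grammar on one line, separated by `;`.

S -> - | Q | + S; P -> + P' | + + P P'; T -> n T' | - n T' | Q P Q T'; Q -> + n | + P S | + T | T P; P' -> S P P' | ε; T' -> + Q T' | ε

P, T are directly left-recursive.
For P: α = {S P}, β = {+, + + P}. Rewrite as P → β P' and P' → α P' | ε.
For T: α = {+ Q}, β = {n, - n, Q P Q}. Rewrite as T → β T' and T' → α T' | ε.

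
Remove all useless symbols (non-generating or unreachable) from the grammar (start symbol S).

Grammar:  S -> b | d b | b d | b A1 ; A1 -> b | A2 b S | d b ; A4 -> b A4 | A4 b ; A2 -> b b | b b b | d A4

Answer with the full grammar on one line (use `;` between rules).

S -> b | d b | b d | b A1; A1 -> b | A2 b S | d b; A2 -> b b | b b b

Generating nonterminals: {A1, A2, S}.
Reachable from S after that: {A1, A2, S}.
Removed useless symbols: {A4} and every production mentioning them.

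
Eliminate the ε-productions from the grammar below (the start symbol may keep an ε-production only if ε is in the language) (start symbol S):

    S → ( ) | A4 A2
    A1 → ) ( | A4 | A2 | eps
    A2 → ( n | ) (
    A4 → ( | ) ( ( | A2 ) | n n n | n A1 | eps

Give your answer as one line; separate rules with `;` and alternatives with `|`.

S → ( ) | A4 A2 | A2; A1 → ) ( | A4 | A2; A2 → ( n | ) (; A4 → ( | ) ( ( | A2 ) | n n n | n A1 | n

Nullable set = {A1, A4}.
ε ∉ L(G), so no ε-production is kept.
Expand every rule over subsets of its nullable positions: S → A4 A2 gives A4 A2 | A2. A4 → n A1 gives n A1 | n.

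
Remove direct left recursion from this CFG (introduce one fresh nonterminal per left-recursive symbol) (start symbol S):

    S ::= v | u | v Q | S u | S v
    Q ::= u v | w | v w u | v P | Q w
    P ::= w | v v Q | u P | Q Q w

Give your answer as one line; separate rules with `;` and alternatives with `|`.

S ::= v S' | u S' | v Q S'; Q ::= u v Q' | w Q' | v w u Q' | v P Q'; P ::= w | v v Q | u P | Q Q w; S' ::= u S' | v S' | ε; Q' ::= w Q' | ε

S, Q are directly left-recursive.
For S: α = {u, v}, β = {v, u, v Q}. Rewrite as S → β S' and S' → α S' | ε.
For Q: α = {w}, β = {u v, w, v w u, v P}. Rewrite as Q → β Q' and Q' → α Q' | ε.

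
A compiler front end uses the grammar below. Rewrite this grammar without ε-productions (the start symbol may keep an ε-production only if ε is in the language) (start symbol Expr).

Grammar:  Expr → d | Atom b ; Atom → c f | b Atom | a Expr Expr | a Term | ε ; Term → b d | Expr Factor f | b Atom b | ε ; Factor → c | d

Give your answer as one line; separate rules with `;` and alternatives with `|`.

Expr → d | Atom b | b; Atom → c f | b Atom | b | a Expr Expr | a Term | a; Term → b d | Expr Factor f | b Atom b | b b; Factor → c | d

The nullable symbols are {Atom, Term}.
ε ∉ L(G), so no ε-production is kept.
Add the nullable-subset variants: Expr → Atom b gives Atom b | b. Atom → b Atom gives b Atom | b. Atom → a Term gives a Term | a. Term → b Atom b gives b Atom b | b b.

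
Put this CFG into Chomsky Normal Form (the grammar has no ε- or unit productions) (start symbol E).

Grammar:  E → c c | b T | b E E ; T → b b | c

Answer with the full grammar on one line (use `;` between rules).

Introduce a nonterminal for each terminal appearing in a rule of length ≥ 2: X1 → c, X2 → b.
Binarize each right-hand side of length ≥ 3 by chaining fresh nonterminals (Y1, Y2, …): affected rules were E → X2 E E.

E → X1 X1 | X2 T | X2 Y1; T → X2 X2 | c; X1 → c; X2 → b; Y1 → E E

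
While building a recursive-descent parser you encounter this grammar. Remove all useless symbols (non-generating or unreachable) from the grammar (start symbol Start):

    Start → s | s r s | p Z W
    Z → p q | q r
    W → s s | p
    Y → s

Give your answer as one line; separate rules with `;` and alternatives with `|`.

Generating nonterminals: {Start, W, Y, Z}.
Reachable from Start after that: {Start, W, Z}.
Removed useless symbols: {Y} and every production mentioning them.

Start → s | s r s | p Z W; Z → p q | q r; W → s s | p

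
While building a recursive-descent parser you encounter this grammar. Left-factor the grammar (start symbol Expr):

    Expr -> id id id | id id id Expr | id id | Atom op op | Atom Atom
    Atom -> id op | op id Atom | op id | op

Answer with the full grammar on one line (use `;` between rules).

Expr has alternatives sharing prefix 'id id': factor to Expr → id id Expr1 with Expr1 → id | id Expr | ε.
Expr has alternatives sharing prefix 'Atom': factor to Expr → Atom Expr2 with Expr2 → op op | Atom.
Atom has alternatives sharing prefix 'op': factor to Atom → op Atom1 with Atom1 → id Atom | id | ε.
Expr1 has alternatives sharing prefix 'id': factor to Expr1 → id Expr11 with Expr11 → ε | Expr.
Atom1 has alternatives sharing prefix 'id': factor to Atom1 → id Atom11 with Atom11 → Atom | ε.

Expr -> id id Expr1 | Atom Expr2; Atom -> id op | op Atom1; Expr1 -> epsilon | id Expr11; Expr2 -> op op | Atom; Atom1 -> epsilon | id Atom11; Expr11 -> epsilon | Expr; Atom11 -> Atom | epsilon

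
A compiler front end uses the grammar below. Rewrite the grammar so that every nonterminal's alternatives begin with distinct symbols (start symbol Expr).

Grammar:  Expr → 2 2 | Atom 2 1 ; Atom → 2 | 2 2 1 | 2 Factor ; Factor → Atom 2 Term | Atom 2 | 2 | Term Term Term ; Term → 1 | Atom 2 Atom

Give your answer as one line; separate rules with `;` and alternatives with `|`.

Expr → 2 2 | Atom 2 1; Atom → 2 Atom1; Factor → 2 | Term Term Term | Atom 2 Factor1; Term → 1 | Atom 2 Atom; Atom1 → epsilon | 2 1 | Factor; Factor1 → Term | epsilon

Atom has alternatives sharing prefix '2': factor to Atom → 2 Atom1 with Atom1 → ε | 2 1 | Factor.
Factor has alternatives sharing prefix 'Atom 2': factor to Factor → Atom 2 Factor1 with Factor1 → Term | ε.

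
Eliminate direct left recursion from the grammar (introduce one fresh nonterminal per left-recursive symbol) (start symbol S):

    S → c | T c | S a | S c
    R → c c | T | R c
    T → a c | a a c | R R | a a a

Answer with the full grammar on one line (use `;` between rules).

Directly left-recursive nonterminals: S, R.
For S: α = {a, c}, β = {c, T c}. Rewrite as S → β S' and S' → α S' | ε.
For R: α = {c}, β = {c c, T}. Rewrite as R → β R' and R' → α R' | ε.

S → c S' | T c S'; R → c c R' | T R'; T → a c | a a c | R R | a a a; S' → a S' | c S' | ε; R' → c R' | ε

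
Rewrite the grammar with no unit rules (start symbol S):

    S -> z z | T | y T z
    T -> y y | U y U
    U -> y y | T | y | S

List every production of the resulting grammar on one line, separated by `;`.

S -> z z | y T z | y y | U y U; T -> y y | U y U; U -> y y | y | z z | y T z | U y U

Unit pairs: S ⇒* {T}; U ⇒* {S, T}.
For each unit pair (A, B), copy every non-unit production of B to A, then drop all unit productions.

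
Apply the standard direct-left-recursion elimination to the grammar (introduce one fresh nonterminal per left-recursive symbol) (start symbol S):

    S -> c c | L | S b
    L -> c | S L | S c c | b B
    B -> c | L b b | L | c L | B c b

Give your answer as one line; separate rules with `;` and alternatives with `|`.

S -> c c S' | L S'; L -> c | S L | S c c | b B; B -> c B' | L b b B' | L B' | c L B'; S' -> b S' | ε; B' -> c b B' | ε

S, B are directly left-recursive.
For S: α = {b}, β = {c c, L}. Rewrite as S → β S' and S' → α S' | ε.
For B: α = {c b}, β = {c, L b b, L, c L}. Rewrite as B → β B' and B' → α B' | ε.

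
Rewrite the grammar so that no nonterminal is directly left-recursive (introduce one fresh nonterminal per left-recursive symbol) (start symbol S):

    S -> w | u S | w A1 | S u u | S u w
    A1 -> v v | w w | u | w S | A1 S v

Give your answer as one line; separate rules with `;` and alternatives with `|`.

S -> w S' | u S S' | w A1 S'; A1 -> v v A1' | w w A1' | u A1' | w S A1'; S' -> u u S' | u w S' | ε; A1' -> S v A1' | ε

Directly left-recursive nonterminals: S, A1.
For S: α = {u u, u w}, β = {w, u S, w A1}. Rewrite as S → β S' and S' → α S' | ε.
For A1: α = {S v}, β = {v v, w w, u, w S}. Rewrite as A1 → β A1' and A1' → α A1' | ε.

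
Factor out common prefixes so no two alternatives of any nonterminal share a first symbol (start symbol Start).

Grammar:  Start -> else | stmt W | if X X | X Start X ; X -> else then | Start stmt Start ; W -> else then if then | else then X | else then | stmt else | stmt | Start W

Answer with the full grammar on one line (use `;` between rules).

Start -> else | stmt W | if X X | X Start X; X -> else then | Start stmt Start; W -> Start W | else then W1 | stmt W2; W1 -> if then | X | ε; W2 -> else | ε

W has alternatives sharing prefix 'else then': factor to W → else then W1 with W1 → if then | X | ε.
W has alternatives sharing prefix 'stmt': factor to W → stmt W2 with W2 → else | ε.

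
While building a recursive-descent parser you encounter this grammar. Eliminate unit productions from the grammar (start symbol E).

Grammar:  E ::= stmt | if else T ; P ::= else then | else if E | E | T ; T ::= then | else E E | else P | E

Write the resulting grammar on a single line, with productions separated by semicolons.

Unit pairs: P ⇒* {E, T}; T ⇒* {E}.
Replace each nonterminal's rules with the union of the non-unit rules of every nonterminal it unit-derives.

E ::= stmt | if else T; P ::= stmt | if else T | else then | else if E | then | else E E | else P; T ::= stmt | if else T | then | else E E | else P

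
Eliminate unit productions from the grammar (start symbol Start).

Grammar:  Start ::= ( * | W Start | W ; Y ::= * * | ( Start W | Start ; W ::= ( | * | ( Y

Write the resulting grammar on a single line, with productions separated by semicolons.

Unit pairs: Start ⇒* {W}; Y ⇒* {Start, W}.
For each unit pair (A, B), copy every non-unit production of B to A, then drop all unit productions.

Start ::= ( * | W Start | ( | * | ( Y; Y ::= ( * | W Start | ( | * | ( Y | * * | ( Start W; W ::= ( | * | ( Y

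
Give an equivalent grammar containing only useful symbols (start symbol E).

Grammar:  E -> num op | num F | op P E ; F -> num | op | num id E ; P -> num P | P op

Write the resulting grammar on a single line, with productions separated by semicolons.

E -> num op | num F; F -> num | op | num id E

Generating nonterminals: {E, F}.
Reachable from E after that: {E, F}.
Removed useless symbols: {P} and every production mentioning them.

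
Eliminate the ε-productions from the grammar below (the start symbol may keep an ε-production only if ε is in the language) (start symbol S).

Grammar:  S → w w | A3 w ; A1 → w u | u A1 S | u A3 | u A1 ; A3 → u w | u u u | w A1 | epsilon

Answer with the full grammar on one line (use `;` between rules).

Nullable set = {A3}.
ε ∉ L(G), so no ε-production is kept.
Expand every rule over subsets of its nullable positions: S → A3 w gives A3 w | w. A1 → u A3 gives u A3 | u.

S → w w | A3 w | w; A1 → w u | u A1 S | u A3 | u | u A1; A3 → u w | u u u | w A1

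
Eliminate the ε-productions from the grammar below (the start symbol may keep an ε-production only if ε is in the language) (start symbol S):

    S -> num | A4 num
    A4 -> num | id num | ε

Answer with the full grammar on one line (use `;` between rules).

S -> num | A4 num; A4 -> num | id num

Nullable set = {A4}.
ε ∉ L(G), so no ε-production is kept.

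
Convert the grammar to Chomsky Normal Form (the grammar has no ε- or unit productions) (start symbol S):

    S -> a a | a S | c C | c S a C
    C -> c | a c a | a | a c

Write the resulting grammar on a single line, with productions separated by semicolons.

Introduce a nonterminal for each terminal appearing in a rule of length ≥ 2: X1 → a, X2 → c.
Binarize each right-hand side of length ≥ 3 by chaining fresh nonterminals (Y1, Y2, …): affected rules were S → X2 S X1 C; C → X1 X2 X1.

S -> X1 X1 | X1 S | X2 C | X2 Y1; C -> c | X1 Y3 | a | X1 X2; X1 -> a; X2 -> c; Y1 -> S Y2; Y2 -> X1 C; Y3 -> X2 X1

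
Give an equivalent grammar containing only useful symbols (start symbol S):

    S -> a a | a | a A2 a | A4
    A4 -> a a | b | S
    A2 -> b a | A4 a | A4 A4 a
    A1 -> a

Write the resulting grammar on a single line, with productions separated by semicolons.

Generating nonterminals: {A1, A2, A4, S}.
Reachable from S after that: {A2, A4, S}.
Removed useless symbols: {A1} and every production mentioning them.

S -> a a | a | a A2 a | A4; A4 -> a a | b | S; A2 -> b a | A4 a | A4 A4 a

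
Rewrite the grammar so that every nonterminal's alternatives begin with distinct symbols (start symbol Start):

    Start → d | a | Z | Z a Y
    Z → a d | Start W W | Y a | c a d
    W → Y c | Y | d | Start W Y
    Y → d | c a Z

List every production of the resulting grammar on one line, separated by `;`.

Start → d | a | Z Start1; Z → a d | Start W W | Y a | c a d; W → d | Start W Y | Y W1; Y → d | c a Z; Start1 → eps | a Y; W1 → c | eps

Start has alternatives sharing prefix 'Z': factor to Start → Z Start1 with Start1 → ε | a Y.
W has alternatives sharing prefix 'Y': factor to W → Y W1 with W1 → c | ε.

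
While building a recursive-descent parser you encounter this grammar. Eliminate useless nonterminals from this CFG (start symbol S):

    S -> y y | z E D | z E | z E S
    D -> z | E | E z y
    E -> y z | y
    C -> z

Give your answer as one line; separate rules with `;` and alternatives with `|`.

Generating nonterminals: {C, D, E, S}.
Reachable from S after that: {D, E, S}.
Removed useless symbols: {C} and every production mentioning them.

S -> y y | z E D | z E | z E S; D -> z | E | E z y; E -> y z | y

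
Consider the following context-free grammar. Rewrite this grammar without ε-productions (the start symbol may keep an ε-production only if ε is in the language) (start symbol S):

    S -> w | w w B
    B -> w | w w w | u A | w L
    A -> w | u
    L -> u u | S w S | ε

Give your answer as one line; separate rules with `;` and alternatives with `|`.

S -> w | w w B; B -> w | w w w | u A | w L; A -> w | u; L -> u u | S w S

The nullable symbols are {L}.
ε ∉ L(G), so no ε-production is kept.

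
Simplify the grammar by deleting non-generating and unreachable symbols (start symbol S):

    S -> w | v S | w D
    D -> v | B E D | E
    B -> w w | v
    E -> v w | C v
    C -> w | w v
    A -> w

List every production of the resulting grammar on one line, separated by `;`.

S -> w | v S | w D; D -> v | B E D | E; B -> w w | v; E -> v w | C v; C -> w | w v

Generating nonterminals: {A, B, C, D, E, S}.
Reachable from S after that: {B, C, D, E, S}.
Removed useless symbols: {A} and every production mentioning them.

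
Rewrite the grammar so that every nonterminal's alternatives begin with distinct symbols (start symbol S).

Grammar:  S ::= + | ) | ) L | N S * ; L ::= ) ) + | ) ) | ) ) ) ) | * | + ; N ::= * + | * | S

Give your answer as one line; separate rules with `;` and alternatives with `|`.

S has alternatives sharing prefix ')': factor to S → ) S' with S' → ε | L.
L has alternatives sharing prefix ') )': factor to L → ) ) L' with L' → + | ε | ) ).
N has alternatives sharing prefix '*': factor to N → * N' with N' → + | ε.

S ::= + | N S * | ) S'; L ::= * | + | ) ) L'; N ::= S | * N'; S' ::= eps | L; L' ::= + | eps | ) ); N' ::= + | eps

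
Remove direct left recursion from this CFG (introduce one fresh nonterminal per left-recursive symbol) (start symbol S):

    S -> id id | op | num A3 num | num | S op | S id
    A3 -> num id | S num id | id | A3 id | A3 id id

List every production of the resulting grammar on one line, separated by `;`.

Left recursion appears on S, A3.
For S: α = {op, id}, β = {id id, op, num A3 num, num}. Rewrite as S → β S' and S' → α S' | ε.
For A3: α = {id, id id}, β = {num id, S num id, id}. Rewrite as A3 → β A3' and A3' → α A3' | ε.

S -> id id S' | op S' | num A3 num S' | num S'; A3 -> num id A3' | S num id A3' | id A3'; S' -> op S' | id S' | ε; A3' -> id A3' | id id A3' | ε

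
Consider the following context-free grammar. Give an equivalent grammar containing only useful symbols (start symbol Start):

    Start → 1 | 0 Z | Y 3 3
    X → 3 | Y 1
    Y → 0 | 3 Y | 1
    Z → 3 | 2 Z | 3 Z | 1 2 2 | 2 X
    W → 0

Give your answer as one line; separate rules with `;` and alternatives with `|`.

Generating nonterminals: {Start, W, X, Y, Z}.
Reachable from Start after that: {Start, X, Y, Z}.
Removed useless symbols: {W} and every production mentioning them.

Start → 1 | 0 Z | Y 3 3; X → 3 | Y 1; Y → 0 | 3 Y | 1; Z → 3 | 2 Z | 3 Z | 1 2 2 | 2 X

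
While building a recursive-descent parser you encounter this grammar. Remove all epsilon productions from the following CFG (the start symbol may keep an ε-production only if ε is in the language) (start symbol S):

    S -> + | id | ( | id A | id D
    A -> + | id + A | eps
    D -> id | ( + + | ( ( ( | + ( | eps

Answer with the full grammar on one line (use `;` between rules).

Nullable nonterminals: {A, D}.
ε ∉ L(G), so no ε-production is kept.
Add the nullable-subset variants: A → id + A gives id + A | id +.

S -> + | id | ( | id A | id D; A -> + | id + A | id +; D -> id | ( + + | ( ( ( | + (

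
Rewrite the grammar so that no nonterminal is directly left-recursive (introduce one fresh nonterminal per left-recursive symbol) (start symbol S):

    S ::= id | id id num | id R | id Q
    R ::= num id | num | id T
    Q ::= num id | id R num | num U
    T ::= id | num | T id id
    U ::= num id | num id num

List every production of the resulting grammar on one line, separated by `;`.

S ::= id | id id num | id R | id Q; R ::= num id | num | id T; Q ::= num id | id R num | num U; T ::= id T' | num T'; U ::= num id | num id num; T' ::= id id T' | ε

Directly left-recursive nonterminal: T.
For T: α = {id id}, β = {id, num}. Rewrite as T → β T' and T' → α T' | ε.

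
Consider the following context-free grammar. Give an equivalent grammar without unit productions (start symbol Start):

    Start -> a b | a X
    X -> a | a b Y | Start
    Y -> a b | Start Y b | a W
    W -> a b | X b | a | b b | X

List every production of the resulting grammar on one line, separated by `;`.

Unit pairs: W ⇒* {Start, X}; X ⇒* {Start}.
For each unit pair (A, B), copy every non-unit production of B to A, then drop all unit productions.

Start -> a b | a X; X -> a b | a X | a | a b Y; Y -> a b | Start Y b | a W; W -> a b | a X | a | a b Y | X b | b b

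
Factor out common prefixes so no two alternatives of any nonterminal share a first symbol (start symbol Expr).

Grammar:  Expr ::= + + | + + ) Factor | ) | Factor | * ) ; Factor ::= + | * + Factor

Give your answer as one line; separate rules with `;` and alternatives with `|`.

Expr has alternatives sharing prefix '+ +': factor to Expr → + + Expr1 with Expr1 → ε | ) Factor.

Expr ::= ) | Factor | * ) | + + Expr1; Factor ::= + | * + Factor; Expr1 ::= ε | ) Factor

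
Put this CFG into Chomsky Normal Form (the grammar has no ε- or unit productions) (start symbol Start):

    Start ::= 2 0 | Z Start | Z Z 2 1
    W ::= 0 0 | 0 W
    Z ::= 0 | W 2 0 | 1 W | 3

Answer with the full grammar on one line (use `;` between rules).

Introduce a nonterminal for each terminal appearing in a rule of length ≥ 2: X1 → 2, X2 → 0, X3 → 1.
Binarize each right-hand side of length ≥ 3 by chaining fresh nonterminals (Y1, Y2, …): affected rules were Start → Z Z X1 X3; Z → W X1 X2.

Start ::= X1 X2 | Z Start | Z Y1; W ::= X2 X2 | X2 W; Z ::= 0 | W Y3 | X3 W | 3; X1 ::= 2; X2 ::= 0; X3 ::= 1; Y1 ::= Z Y2; Y2 ::= X1 X3; Y3 ::= X1 X2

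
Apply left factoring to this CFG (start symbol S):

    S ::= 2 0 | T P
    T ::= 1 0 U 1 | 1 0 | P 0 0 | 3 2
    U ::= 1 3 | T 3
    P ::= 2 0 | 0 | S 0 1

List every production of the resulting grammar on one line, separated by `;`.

S ::= 2 0 | T P; T ::= P 0 0 | 3 2 | 1 0 T'; U ::= 1 3 | T 3; P ::= 2 0 | 0 | S 0 1; T' ::= U 1 | ε

T has alternatives sharing prefix '1 0': factor to T → 1 0 T' with T' → U 1 | ε.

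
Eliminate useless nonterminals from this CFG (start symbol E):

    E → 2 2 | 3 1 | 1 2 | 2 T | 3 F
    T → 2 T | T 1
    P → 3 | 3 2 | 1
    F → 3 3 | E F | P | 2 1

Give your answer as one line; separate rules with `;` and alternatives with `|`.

E → 2 2 | 3 1 | 1 2 | 3 F; P → 3 | 3 2 | 1; F → 3 3 | E F | P | 2 1

Generating nonterminals: {E, F, P}.
Reachable from E after that: {E, F, P}.
Removed useless symbols: {T} and every production mentioning them.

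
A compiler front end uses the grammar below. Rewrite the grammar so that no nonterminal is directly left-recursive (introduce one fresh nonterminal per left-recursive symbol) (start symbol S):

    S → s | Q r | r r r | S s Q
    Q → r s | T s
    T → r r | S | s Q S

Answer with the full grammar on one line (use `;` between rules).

Directly left-recursive nonterminal: S.
For S: α = {s Q}, β = {s, Q r, r r r}. Rewrite as S → β S' and S' → α S' | ε.

S → s S' | Q r S' | r r r S'; Q → r s | T s; T → r r | S | s Q S; S' → s Q S' | eps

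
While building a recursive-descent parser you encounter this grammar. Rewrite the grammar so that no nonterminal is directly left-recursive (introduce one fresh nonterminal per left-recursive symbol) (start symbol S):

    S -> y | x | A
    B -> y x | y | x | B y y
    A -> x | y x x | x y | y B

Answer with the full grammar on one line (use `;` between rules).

B is directly left-recursive.
For B: α = {y y}, β = {y x, y, x}. Rewrite as B → β B' and B' → α B' | ε.

S -> y | x | A; B -> y x B' | y B' | x B'; A -> x | y x x | x y | y B; B' -> y y B' | ε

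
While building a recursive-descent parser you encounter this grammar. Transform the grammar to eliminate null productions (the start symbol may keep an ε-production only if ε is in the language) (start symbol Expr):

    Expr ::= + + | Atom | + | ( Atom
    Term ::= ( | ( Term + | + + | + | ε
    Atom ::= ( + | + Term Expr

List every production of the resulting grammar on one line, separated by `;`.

Expr ::= + + | Atom | + | ( Atom; Term ::= ( | ( Term + | ( + | + + | +; Atom ::= ( + | + Term Expr | + Expr

The nullable symbols are {Term}.
ε ∉ L(G), so no ε-production is kept.
Add the nullable-subset variants: Term → ( Term + gives ( Term + | ( +. Atom → + Term Expr gives + Term Expr | + Expr.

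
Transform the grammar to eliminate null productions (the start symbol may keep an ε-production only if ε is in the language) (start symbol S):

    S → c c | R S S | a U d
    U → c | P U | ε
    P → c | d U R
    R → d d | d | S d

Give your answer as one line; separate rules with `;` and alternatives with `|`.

Nullable set = {U}.
ε ∉ L(G), so no ε-production is kept.
For each production, add variants omitting each subset of nullable occurrences: S → a U d gives a U d | a d. U → P U gives P U | P. P → d U R gives d U R | d R.

S → c c | R S S | a U d | a d; U → c | P U | P; P → c | d U R | d R; R → d d | d | S d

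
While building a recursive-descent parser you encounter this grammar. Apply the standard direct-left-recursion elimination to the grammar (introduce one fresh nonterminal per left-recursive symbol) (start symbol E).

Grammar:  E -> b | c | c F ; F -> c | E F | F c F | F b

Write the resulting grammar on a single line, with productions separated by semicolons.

E -> b | c | c F; F -> c F' | E F F'; F' -> c F F' | b F' | ε

Directly left-recursive nonterminal: F.
For F: α = {c F, b}, β = {c, E F}. Rewrite as F → β F' and F' → α F' | ε.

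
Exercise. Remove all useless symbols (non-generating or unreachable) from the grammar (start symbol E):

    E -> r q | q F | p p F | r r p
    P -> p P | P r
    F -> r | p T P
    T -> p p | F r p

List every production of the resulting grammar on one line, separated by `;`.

E -> r q | q F | p p F | r r p; F -> r

Generating nonterminals: {E, F, T}.
Reachable from E after that: {E, F}.
Removed useless symbols: {P, T} and every production mentioning them.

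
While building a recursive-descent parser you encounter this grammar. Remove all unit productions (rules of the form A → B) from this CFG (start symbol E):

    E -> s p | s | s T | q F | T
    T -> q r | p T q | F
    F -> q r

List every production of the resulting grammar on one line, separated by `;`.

Unit pairs: E ⇒* {F, T}; T ⇒* {F}.
Replace each nonterminal's rules with the union of the non-unit rules of every nonterminal it unit-derives.

E -> s p | s | s T | q F | q r | p T q; T -> q r | p T q; F -> q r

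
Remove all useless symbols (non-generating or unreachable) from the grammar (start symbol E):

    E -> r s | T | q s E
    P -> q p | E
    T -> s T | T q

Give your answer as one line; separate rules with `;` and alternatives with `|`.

Generating nonterminals: {E, P}.
Reachable from E after that: {E}.
Removed useless symbols: {P, T} and every production mentioning them.

E -> r s | q s E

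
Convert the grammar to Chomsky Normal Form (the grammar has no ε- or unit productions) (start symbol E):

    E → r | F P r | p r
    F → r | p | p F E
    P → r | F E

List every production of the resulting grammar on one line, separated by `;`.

Introduce a nonterminal for each terminal appearing in a rule of length ≥ 2: X1 → r, X2 → p.
Binarize each right-hand side of length ≥ 3 by chaining fresh nonterminals (Y1, Y2, …): affected rules were E → F P X1; F → X2 F E.

E → r | F Y1 | X2 X1; F → r | p | X2 Y2; P → r | F E; X1 → r; X2 → p; Y1 → P X1; Y2 → F E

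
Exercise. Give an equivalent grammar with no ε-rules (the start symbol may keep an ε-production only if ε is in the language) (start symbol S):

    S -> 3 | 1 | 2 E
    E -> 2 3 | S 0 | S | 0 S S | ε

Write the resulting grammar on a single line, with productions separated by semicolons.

S -> 3 | 1 | 2 E | 2; E -> 2 3 | S 0 | S | 0 S S

Nullable set = {E}.
ε ∉ L(G), so no ε-production is kept.
Expand every rule over subsets of its nullable positions: S → 2 E gives 2 E | 2.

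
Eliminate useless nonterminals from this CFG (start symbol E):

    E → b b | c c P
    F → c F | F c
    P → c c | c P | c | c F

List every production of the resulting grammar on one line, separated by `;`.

E → b b | c c P; P → c c | c P | c

Generating nonterminals: {E, P}.
Reachable from E after that: {E, P}.
Removed useless symbols: {F} and every production mentioning them.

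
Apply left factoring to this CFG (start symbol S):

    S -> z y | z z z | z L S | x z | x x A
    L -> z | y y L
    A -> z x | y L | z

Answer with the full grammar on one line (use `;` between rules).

S has alternatives sharing prefix 'z': factor to S → z S' with S' → y | z z | L S.
S has alternatives sharing prefix 'x': factor to S → x S'' with S'' → z | x A.
A has alternatives sharing prefix 'z': factor to A → z A' with A' → x | ε.

S -> z S' | x S''; L -> z | y y L; A -> y L | z A'; S' -> y | z z | L S; S'' -> z | x A; A' -> x | ε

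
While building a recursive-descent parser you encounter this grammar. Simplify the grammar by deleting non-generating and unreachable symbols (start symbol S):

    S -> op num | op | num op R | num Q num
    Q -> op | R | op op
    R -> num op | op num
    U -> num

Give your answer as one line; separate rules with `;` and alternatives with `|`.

Generating nonterminals: {Q, R, S, U}.
Reachable from S after that: {Q, R, S}.
Removed useless symbols: {U} and every production mentioning them.

S -> op num | op | num op R | num Q num; Q -> op | R | op op; R -> num op | op num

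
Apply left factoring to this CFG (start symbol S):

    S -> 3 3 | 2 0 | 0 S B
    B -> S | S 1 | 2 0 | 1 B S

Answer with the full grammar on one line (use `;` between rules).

S -> 3 3 | 2 0 | 0 S B; B -> 2 0 | 1 B S | S B'; B' -> ε | 1

B has alternatives sharing prefix 'S': factor to B → S B' with B' → ε | 1.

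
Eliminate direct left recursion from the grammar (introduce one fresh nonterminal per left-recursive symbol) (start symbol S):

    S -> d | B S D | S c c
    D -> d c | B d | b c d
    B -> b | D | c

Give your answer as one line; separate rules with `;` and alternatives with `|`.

Directly left-recursive nonterminal: S.
For S: α = {c c}, β = {d, B S D}. Rewrite as S → β S' and S' → α S' | ε.

S -> d S' | B S D S'; D -> d c | B d | b c d; B -> b | D | c; S' -> c c S' | ε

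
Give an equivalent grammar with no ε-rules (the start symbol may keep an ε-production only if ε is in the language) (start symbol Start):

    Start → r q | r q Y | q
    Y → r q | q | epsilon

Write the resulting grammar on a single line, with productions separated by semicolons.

Start → r q | r q Y | q; Y → r q | q

Nullable nonterminals: {Y}.
ε ∉ L(G), so no ε-production is kept.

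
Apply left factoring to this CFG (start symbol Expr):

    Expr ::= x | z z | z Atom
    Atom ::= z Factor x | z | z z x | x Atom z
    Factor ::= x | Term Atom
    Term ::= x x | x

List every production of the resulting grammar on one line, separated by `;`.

Expr has alternatives sharing prefix 'z': factor to Expr → z Expr1 with Expr1 → z | Atom.
Atom has alternatives sharing prefix 'z': factor to Atom → z Atom1 with Atom1 → Factor x | ε | z x.
Term has alternatives sharing prefix 'x': factor to Term → x Term1 with Term1 → x | ε.

Expr ::= x | z Expr1; Atom ::= x Atom z | z Atom1; Factor ::= x | Term Atom; Term ::= x Term1; Expr1 ::= z | Atom; Atom1 ::= Factor x | epsilon | z x; Term1 ::= x | epsilon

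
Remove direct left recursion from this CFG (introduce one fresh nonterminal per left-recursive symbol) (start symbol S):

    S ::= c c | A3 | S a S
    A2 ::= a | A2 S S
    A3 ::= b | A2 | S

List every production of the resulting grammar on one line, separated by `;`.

Left recursion appears on S, A2.
For S: α = {a S}, β = {c c, A3}. Rewrite as S → β S' and S' → α S' | ε.
For A2: α = {S S}, β = {a}. Rewrite as A2 → β A2' and A2' → α A2' | ε.

S ::= c c S' | A3 S'; A2 ::= a A2'; A3 ::= b | A2 | S; S' ::= a S S' | ε; A2' ::= S S A2' | ε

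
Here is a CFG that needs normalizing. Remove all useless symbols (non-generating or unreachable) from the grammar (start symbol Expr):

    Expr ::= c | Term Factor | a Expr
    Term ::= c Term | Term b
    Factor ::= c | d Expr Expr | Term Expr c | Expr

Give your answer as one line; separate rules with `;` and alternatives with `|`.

Expr ::= c | a Expr

Generating nonterminals: {Expr, Factor}.
Reachable from Expr after that: {Expr}.
Removed useless symbols: {Factor, Term} and every production mentioning them.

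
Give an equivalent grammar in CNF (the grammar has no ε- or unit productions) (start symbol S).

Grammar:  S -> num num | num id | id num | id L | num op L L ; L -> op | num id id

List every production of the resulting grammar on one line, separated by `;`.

Introduce a nonterminal for each terminal appearing in a rule of length ≥ 2: X1 → num, X2 → id, X3 → op.
Binarize each right-hand side of length ≥ 3 by chaining fresh nonterminals (Y1, Y2, …): affected rules were S → X1 X3 L L; L → X1 X2 X2.

S -> X1 X1 | X1 X2 | X2 X1 | X2 L | X1 Y1; L -> op | X1 Y3; X1 -> num; X2 -> id; X3 -> op; Y1 -> X3 Y2; Y2 -> L L; Y3 -> X2 X2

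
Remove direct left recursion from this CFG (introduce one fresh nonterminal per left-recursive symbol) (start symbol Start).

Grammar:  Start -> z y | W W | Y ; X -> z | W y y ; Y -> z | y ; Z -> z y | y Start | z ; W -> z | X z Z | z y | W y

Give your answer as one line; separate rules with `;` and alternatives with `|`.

Start -> z y | W W | Y; X -> z | W y y; Y -> z | y; Z -> z y | y Start | z; W -> z W1 | X z Z W1 | z y W1; W1 -> y W1 | ε

Directly left-recursive nonterminal: W.
For W: α = {y}, β = {z, X z Z, z y}. Rewrite as W → β W1 and W1 → α W1 | ε.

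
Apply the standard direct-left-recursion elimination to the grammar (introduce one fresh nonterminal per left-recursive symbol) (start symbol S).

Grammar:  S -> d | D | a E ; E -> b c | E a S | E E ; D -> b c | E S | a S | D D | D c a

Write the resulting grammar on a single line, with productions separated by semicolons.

E, D are directly left-recursive.
For E: α = {a S, E}, β = {b c}. Rewrite as E → β E' and E' → α E' | ε.
For D: α = {D, c a}, β = {b c, E S, a S}. Rewrite as D → β D' and D' → α D' | ε.

S -> d | D | a E; E -> b c E'; D -> b c D' | E S D' | a S D'; E' -> a S E' | E E' | ε; D' -> D D' | c a D' | ε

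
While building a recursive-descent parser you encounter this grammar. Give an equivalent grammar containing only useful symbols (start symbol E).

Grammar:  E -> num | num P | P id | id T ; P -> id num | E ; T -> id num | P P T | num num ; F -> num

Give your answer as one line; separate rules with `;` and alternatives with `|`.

Generating nonterminals: {E, F, P, T}.
Reachable from E after that: {E, P, T}.
Removed useless symbols: {F} and every production mentioning them.

E -> num | num P | P id | id T; P -> id num | E; T -> id num | P P T | num num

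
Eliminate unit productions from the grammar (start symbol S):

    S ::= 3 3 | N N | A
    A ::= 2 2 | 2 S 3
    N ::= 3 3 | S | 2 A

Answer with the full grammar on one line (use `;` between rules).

Unit pairs: N ⇒* {A, S}; S ⇒* {A}.
Replace each nonterminal's rules with the union of the non-unit rules of every nonterminal it unit-derives.

S ::= 3 3 | N N | 2 2 | 2 S 3; A ::= 2 2 | 2 S 3; N ::= 3 3 | N N | 2 A | 2 2 | 2 S 3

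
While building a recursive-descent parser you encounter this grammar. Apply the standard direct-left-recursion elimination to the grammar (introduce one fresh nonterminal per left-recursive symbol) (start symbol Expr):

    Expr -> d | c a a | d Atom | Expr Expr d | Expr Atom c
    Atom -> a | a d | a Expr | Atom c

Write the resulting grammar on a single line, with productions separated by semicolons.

Directly left-recursive nonterminals: Expr, Atom.
For Expr: α = {Expr d, Atom c}, β = {d, c a a, d Atom}. Rewrite as Expr → β Expr1 and Expr1 → α Expr1 | ε.
For Atom: α = {c}, β = {a, a d, a Expr}. Rewrite as Atom → β Atom1 and Atom1 → α Atom1 | ε.

Expr -> d Expr1 | c a a Expr1 | d Atom Expr1; Atom -> a Atom1 | a d Atom1 | a Expr Atom1; Expr1 -> Expr d Expr1 | Atom c Expr1 | ε; Atom1 -> c Atom1 | ε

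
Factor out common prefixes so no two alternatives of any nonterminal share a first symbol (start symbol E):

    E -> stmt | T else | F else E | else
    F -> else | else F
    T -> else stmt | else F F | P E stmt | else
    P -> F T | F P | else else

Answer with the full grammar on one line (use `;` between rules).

F has alternatives sharing prefix 'else': factor to F → else F' with F' → ε | F.
T has alternatives sharing prefix 'else': factor to T → else T' with T' → stmt | F F | ε.
P has alternatives sharing prefix 'F': factor to P → F P' with P' → T | P.

E -> stmt | T else | F else E | else; F -> else F'; T -> P E stmt | else T'; P -> else else | F P'; F' -> ε | F; T' -> stmt | F F | ε; P' -> T | P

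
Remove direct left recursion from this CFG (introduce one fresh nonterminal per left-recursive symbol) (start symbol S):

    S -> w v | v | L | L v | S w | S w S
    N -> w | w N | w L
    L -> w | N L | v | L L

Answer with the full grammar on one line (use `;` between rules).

S -> w v S' | v S' | L S' | L v S'; N -> w | w N | w L; L -> w L' | N L L' | v L'; S' -> w S' | w S S' | ε; L' -> L L' | ε

Directly left-recursive nonterminals: S, L.
For S: α = {w, w S}, β = {w v, v, L, L v}. Rewrite as S → β S' and S' → α S' | ε.
For L: α = {L}, β = {w, N L, v}. Rewrite as L → β L' and L' → α L' | ε.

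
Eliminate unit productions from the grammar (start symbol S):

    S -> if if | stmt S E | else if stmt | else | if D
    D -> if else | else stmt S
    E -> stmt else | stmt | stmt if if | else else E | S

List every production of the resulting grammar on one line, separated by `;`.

Unit pairs: E ⇒* {S}.
For every A with A ⇒* B via unit rules, add B's non-unit alternatives to A; then delete every rule of the form X → Y.

S -> if if | stmt S E | else if stmt | else | if D; D -> if else | else stmt S; E -> stmt else | stmt | stmt if if | else else E | if if | stmt S E | else if stmt | else | if D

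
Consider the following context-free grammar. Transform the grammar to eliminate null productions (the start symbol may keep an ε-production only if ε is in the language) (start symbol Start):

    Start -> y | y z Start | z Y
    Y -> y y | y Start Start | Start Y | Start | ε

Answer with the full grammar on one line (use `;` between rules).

Start -> y | y z Start | z Y | z; Y -> y y | y Start Start | Start Y | Start

The nullable symbols are {Y}.
ε ∉ L(G), so no ε-production is kept.
Expand every rule over subsets of its nullable positions: Start → z Y gives z Y | z. Y → Start Y gives Start Y | Start.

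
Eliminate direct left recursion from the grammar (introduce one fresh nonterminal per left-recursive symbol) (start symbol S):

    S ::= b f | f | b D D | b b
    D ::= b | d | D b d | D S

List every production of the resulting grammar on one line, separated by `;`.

D is directly left-recursive.
For D: α = {b d, S}, β = {b, d}. Rewrite as D → β D' and D' → α D' | ε.

S ::= b f | f | b D D | b b; D ::= b D' | d D'; D' ::= b d D' | S D' | ε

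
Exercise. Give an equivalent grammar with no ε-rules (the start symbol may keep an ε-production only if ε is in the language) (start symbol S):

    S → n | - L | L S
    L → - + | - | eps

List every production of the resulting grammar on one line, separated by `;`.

S → n | - L | - | L S; L → - + | -

The nullable symbols are {L}.
ε ∉ L(G), so no ε-production is kept.
Expand every rule over subsets of its nullable positions: S → - L gives - L | -.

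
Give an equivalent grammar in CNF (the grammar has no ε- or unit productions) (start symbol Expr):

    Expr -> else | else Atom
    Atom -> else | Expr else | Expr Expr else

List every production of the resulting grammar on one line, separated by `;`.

Expr -> else | X1 Atom; Atom -> else | Expr X1 | Expr Y1; X1 -> else; Y1 -> Expr X1

Introduce a nonterminal for each terminal appearing in a rule of length ≥ 2: X1 → else.
Binarize each right-hand side of length ≥ 3 by chaining fresh nonterminals (Y1, Y2, …): affected rules were Atom → Expr Expr X1.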